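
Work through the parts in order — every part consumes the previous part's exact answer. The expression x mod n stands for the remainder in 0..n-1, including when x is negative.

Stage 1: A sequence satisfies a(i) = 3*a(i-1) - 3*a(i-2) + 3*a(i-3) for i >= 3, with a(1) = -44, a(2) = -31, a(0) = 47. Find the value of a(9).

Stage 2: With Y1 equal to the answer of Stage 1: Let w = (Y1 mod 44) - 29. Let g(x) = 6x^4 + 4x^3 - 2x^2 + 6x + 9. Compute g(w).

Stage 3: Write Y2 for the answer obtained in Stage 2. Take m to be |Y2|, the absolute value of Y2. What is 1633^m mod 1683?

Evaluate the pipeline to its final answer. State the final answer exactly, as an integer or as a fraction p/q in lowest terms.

Stage 1: a(3) = 3*(-31) - 3*(-44) + 3*(47) = 180; iterating: a(3)=180, a(4)=501, a(5)=870, a(6)=1647, a(7)=3834, a(8)=9171, a(9)=20952; answer 20952
Stage 2: Y1 = 20952; w = -21; 6*(-21)^4 + 4*(-21)^3 - 2*(-21)^2 + 6*(-21)^1 + 9 = (1166886) + (-37044) + (-882) + (-126) + (9) = 1128843; answer 1128843
Stage 3: Y2 = 1128843; m = 1128843; squarings mod 1683: 1633^1=1633, 1633^2=817, 1633^4=1021, 1633^8=664, 1633^16=1633, 1633^32=817, 1633^64=1021, 1633^128=664, 1633^256=1633, 1633^512=817, 1633^1024=1021, 1633^2048=664, 1633^4096=1633, 1633^8192=817, 1633^16384=1021, 1633^32768=664, 1633^65536=1633, 1633^131072=817, 1633^262144=1021, 1633^524288=664, 1633^1048576=1633; 1633^1128843 = 1633^1 * 1633^2 * 1633^8 * 1633^128 * 1633^256 * 1633^2048 * 1633^4096 * 1633^8192 * 1633^65536 * 1633^1048576 = 1225 (mod 1683); answer 1225

1225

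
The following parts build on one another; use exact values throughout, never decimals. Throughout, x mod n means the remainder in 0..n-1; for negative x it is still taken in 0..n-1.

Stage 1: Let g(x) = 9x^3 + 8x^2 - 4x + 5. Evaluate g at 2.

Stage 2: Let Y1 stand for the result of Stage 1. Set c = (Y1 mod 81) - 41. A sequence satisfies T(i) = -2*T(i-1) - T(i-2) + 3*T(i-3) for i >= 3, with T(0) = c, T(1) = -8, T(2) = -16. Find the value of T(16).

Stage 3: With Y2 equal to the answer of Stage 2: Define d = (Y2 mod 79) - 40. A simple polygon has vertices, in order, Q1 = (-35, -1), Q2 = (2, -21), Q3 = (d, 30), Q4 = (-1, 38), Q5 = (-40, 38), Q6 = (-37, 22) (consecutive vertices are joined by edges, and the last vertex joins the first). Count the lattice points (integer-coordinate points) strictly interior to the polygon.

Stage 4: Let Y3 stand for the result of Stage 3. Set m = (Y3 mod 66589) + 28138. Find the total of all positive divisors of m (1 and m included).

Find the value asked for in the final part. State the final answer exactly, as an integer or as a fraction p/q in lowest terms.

30204

Stage 1: 9*(2)^3 + 8*(2)^2 - 4*(2)^1 + 5 = (72) + (32) + (-8) + (5) = 101; answer 101
Stage 2: Y1 = 101; c = -21; T(3) = -2*(-16) - 1*(-8) + 3*(-21) = -23; iterating: T(3)=-23, T(4)=38, T(5)=-101, T(6)=95, T(7)=25, T(8)=-448, T(9)=1156, T(10)=-1789, T(11)=1078, T(12)=3101, T(13)=-12647, T(14)=25427, T(15)=-28904, T(16)=-5560; answer -5560
Stage 3: Y2 = -5560; d = 9; cross terms: (-35*-21 - 2*-1)=737, (2*30 - 9*-21)=249, (9*38 - -1*30)=372, (-1*38 - -40*38)=1482, (-40*22 - -37*38)=526, (-37*-1 - -35*22)=807; twice the area = |4173| = 4173; area = 4173/2; boundary points = 1 + 1 + 2 + 39 + 1 + 1 = 45; strictly interior points = area - boundary/2 + 1 = 2065; answer 2065
Stage 4: Y3 = 2065; m = 30203; 30203 is prime, so its only divisors are 1 and 30203; sigma = 1 + 30203 = 30204; answer 30204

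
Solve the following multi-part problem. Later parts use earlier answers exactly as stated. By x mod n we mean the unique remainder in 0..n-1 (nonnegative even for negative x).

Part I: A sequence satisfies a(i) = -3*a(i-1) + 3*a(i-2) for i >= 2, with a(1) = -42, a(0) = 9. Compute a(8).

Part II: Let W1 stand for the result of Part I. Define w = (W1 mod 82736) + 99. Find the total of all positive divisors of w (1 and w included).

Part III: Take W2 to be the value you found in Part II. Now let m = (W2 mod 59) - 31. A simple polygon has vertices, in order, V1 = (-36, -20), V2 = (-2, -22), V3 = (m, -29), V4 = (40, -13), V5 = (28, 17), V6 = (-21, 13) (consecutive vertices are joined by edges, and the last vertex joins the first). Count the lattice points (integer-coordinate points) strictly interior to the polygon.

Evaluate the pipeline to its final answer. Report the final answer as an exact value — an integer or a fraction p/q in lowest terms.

2184

Part I: a(2) = -3*(-42) + 3*(9) = 153; iterating: a(2)=153, a(3)=-585, a(4)=2214, a(5)=-8397, a(6)=31833, a(7)=-120690, a(8)=457569; answer 457569
Part II: W1 = 457569; w = 43988; 43988 = 2^2 * 7 * 1571; sigma = (1 + 2 + 4) * (1 + 7) * (1 + 1571) = 7 * 8 * 1572 = 88032; answer 88032
Part III: W2 = 88032; m = -27; cross terms: (-36*-22 - -2*-20)=752, (-2*-29 - -27*-22)=-536, (-27*-13 - 40*-29)=1511, (40*17 - 28*-13)=1044, (28*13 - -21*17)=721, (-21*-20 - -36*13)=888; twice the area = |4380| = 4380; area = 2190; boundary points = 2 + 1 + 1 + 6 + 1 + 3 = 14; strictly interior points = area - boundary/2 + 1 = 2184; answer 2184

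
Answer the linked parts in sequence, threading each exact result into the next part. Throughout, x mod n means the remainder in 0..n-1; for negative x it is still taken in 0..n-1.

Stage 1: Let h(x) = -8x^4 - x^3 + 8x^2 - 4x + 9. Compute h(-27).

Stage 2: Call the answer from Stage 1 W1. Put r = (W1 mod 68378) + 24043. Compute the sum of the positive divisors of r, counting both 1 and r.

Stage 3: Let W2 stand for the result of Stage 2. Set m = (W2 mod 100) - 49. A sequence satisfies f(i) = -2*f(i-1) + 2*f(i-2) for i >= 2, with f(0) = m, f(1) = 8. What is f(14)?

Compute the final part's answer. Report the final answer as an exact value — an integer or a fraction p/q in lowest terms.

5474944

Stage 1: -8*(-27)^4 - 1*(-27)^3 + 8*(-27)^2 - 4*(-27)^1 + 9 = (-4251528) + (19683) + (5832) + (108) + (9) = -4225896; answer -4225896
Stage 2: W1 = -4225896; r = 37583; 37583 = 7^2 * 13 * 59; sigma = (1 + 7 + 49) * (1 + 13) * (1 + 59) = 57 * 14 * 60 = 47880; answer 47880
Stage 3: W2 = 47880; m = 31; f(2) = -2*(8) + 2*(31) = 46; iterating: f(2)=46, f(3)=-76, f(4)=244, f(5)=-640, f(6)=1768, f(7)=-4816, f(8)=13168, f(9)=-35968, f(10)=98272, f(11)=-268480, f(12)=733504, f(13)=-2003968, f(14)=5474944; answer 5474944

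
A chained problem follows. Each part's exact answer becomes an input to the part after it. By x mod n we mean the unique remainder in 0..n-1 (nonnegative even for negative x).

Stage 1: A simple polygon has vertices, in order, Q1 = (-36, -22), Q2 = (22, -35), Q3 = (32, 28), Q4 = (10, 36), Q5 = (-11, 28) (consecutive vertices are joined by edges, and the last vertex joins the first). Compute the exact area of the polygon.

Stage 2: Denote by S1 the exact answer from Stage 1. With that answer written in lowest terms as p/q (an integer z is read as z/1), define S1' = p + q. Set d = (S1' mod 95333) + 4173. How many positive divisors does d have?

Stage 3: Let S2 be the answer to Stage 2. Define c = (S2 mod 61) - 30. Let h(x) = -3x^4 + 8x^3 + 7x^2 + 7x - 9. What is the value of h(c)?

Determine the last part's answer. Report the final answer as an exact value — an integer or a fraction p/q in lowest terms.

Stage 1: cross terms: (-36*-35 - 22*-22)=1744, (22*28 - 32*-35)=1736, (32*36 - 10*28)=872, (10*28 - -11*36)=676, (-11*-22 - -36*28)=1250; twice the area = |6278| = 6278; area = 3139; answer 3139
Stage 2: S1 = 3139; threaded value p + q = 3140; d = 7313; 7313 = 71 * 103; number of divisors = (1+1) * (1+1) = 4; answer 4
Stage 3: S2 = 4; c = -26; -3*(-26)^4 + 8*(-26)^3 + 7*(-26)^2 + 7*(-26)^1 - 9 = (-1370928) + (-140608) + (4732) + (-182) + (-9) = -1506995; answer -1506995

-1506995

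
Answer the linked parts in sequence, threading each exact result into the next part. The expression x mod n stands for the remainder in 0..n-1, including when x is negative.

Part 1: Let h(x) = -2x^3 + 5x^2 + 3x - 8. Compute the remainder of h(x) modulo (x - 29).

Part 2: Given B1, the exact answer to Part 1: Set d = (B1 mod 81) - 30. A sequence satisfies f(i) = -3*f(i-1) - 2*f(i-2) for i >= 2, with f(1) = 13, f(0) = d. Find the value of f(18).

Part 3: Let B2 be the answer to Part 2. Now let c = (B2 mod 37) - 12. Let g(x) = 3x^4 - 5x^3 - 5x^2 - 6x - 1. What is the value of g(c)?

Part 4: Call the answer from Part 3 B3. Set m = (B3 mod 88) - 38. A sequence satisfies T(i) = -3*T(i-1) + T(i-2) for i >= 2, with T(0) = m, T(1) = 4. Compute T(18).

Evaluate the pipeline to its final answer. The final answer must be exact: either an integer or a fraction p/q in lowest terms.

Part 1: remainder = value at the root: -2*(29)^3 + 5*(29)^2 + 3*(29)^1 - 8 = (-48778) + (4205) + (87) + (-8) = -44494; answer -44494
Part 2: B1 = -44494; d = 26; f(2) = -3*(13) - 2*(26) = -91; iterating: f(2)=-91, f(3)=247, f(4)=-559, f(5)=1183, f(6)=-2431, f(7)=4927, f(8)=-9919, f(9)=19903, f(10)=-39871, f(11)=79807, f(12)=-159679, f(13)=319423, f(14)=-638911, f(15)=1277887, f(16)=-2555839, f(17)=5111743, f(18)=-10223551; answer -10223551
Part 3: B2 = -10223551; c = 18; 3*(18)^4 - 5*(18)^3 - 5*(18)^2 - 6*(18)^1 - 1 = (314928) + (-29160) + (-1620) + (-108) + (-1) = 284039; answer 284039
Part 4: B3 = 284039; m = 25; T(2) = -3*(4) + 1*(25) = 13; iterating: T(2)=13, T(3)=-35, T(4)=118, T(5)=-389, T(6)=1285, T(7)=-4244, T(8)=14017, T(9)=-46295, T(10)=152902, T(11)=-505001, T(12)=1667905, T(13)=-5508716, T(14)=18194053, T(15)=-60090875, T(16)=198466678, T(17)=-655490909, T(18)=2164939405; answer 2164939405

2164939405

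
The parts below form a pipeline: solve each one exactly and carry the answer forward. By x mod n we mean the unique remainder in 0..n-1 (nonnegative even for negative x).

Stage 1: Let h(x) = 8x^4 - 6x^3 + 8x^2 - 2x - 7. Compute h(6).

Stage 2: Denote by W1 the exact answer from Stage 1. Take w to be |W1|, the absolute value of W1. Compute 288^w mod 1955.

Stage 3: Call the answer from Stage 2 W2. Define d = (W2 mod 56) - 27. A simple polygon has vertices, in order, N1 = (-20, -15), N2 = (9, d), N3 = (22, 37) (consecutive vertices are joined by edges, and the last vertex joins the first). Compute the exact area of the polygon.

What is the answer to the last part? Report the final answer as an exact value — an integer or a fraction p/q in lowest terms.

Stage 1: 8*(6)^4 - 6*(6)^3 + 8*(6)^2 - 2*(6)^1 - 7 = (10368) + (-1296) + (288) + (-12) + (-7) = 9341; answer 9341
Stage 2: W1 = 9341; w = 9341; squarings mod 1955: 288^1=288, 288^2=834, 288^4=1531, 288^8=1871, 288^16=1191, 288^32=1106, 288^64=1361, 288^128=936, 288^256=256, 288^512=1021, 288^1024=426, 288^2048=1616, 288^4096=1531, 288^8192=1871; 288^9341 = 288^1 * 288^4 * 288^8 * 288^16 * 288^32 * 288^64 * 288^1024 * 288^8192 = 1478 (mod 1955); answer 1478
Stage 3: W2 = 1478; d = -5; cross terms: (-20*-5 - 9*-15)=235, (9*37 - 22*-5)=443, (22*-15 - -20*37)=410; twice the area = |1088| = 1088; area = 544; answer 544

544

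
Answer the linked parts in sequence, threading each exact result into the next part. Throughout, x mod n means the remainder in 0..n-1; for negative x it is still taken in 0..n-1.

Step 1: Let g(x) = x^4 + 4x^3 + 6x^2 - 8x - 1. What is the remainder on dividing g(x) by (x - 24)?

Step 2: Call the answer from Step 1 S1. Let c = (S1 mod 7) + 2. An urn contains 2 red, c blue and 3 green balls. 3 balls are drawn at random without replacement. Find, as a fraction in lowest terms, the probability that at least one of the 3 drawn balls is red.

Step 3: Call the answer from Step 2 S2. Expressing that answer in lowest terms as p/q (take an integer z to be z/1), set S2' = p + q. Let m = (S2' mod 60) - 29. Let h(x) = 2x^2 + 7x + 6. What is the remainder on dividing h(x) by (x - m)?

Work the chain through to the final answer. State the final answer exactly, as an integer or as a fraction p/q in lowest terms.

36

Step 1: remainder = value at the root: 1*(24)^4 + 4*(24)^3 + 6*(24)^2 - 8*(24)^1 - 1 = (331776) + (55296) + (3456) + (-192) + (-1) = 390335; answer 390335
Step 2: S1 = 390335; c = 3; total draws C(8,3) = 56; complement C(6,3) = 20; favorable 56 - 20 = 36; P = 9/14; answer 9/14
Step 3: S2 = 9/14; threaded value p + q = 23; m = -6; remainder = value at the root: 2*(-6)^2 + 7*(-6)^1 + 6 = (72) + (-42) + (6) = 36; answer 36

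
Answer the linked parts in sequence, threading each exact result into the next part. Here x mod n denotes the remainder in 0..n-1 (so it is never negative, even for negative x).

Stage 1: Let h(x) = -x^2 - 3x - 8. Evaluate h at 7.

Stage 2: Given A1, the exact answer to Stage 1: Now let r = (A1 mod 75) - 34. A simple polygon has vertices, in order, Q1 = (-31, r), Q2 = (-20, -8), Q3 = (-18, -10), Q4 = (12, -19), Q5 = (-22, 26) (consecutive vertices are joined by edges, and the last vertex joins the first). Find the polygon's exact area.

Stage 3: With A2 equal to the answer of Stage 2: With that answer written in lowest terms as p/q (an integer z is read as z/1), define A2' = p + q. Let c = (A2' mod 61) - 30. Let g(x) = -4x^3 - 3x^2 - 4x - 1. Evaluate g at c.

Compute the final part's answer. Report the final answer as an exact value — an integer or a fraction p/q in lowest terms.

Stage 1: -1*(7)^2 - 3*(7)^1 - 8 = (-49) + (-21) + (-8) = -78; answer -78
Stage 2: A1 = -78; r = 38; cross terms: (-31*-8 - -20*38)=1008, (-20*-10 - -18*-8)=56, (-18*-19 - 12*-10)=462, (12*26 - -22*-19)=-106, (-22*38 - -31*26)=-30; twice the area = |1390| = 1390; area = 695; answer 695
Stage 3: A2 = 695; threaded value p + q = 696; c = -5; -4*(-5)^3 - 3*(-5)^2 - 4*(-5)^1 - 1 = (500) + (-75) + (20) + (-1) = 444; answer 444

444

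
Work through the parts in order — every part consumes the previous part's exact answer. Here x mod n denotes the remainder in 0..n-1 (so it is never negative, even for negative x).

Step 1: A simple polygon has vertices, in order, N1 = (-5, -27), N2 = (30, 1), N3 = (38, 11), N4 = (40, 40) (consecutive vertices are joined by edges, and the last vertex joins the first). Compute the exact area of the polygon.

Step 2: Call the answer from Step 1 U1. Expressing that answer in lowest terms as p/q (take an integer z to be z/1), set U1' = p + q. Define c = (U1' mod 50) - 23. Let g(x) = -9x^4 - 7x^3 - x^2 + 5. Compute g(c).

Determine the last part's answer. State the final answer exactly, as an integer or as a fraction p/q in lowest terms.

-4236487

Step 1: cross terms: (-5*1 - 30*-27)=805, (30*11 - 38*1)=292, (38*40 - 40*11)=1080, (40*-27 - -5*40)=-880; twice the area = |1297| = 1297; area = 1297/2; answer 1297/2
Step 2: U1 = 1297/2; threaded value p + q = 1299; c = 26; -9*(26)^4 - 7*(26)^3 - 1*(26)^2 + 5 = (-4112784) + (-123032) + (-676) + (5) = -4236487; answer -4236487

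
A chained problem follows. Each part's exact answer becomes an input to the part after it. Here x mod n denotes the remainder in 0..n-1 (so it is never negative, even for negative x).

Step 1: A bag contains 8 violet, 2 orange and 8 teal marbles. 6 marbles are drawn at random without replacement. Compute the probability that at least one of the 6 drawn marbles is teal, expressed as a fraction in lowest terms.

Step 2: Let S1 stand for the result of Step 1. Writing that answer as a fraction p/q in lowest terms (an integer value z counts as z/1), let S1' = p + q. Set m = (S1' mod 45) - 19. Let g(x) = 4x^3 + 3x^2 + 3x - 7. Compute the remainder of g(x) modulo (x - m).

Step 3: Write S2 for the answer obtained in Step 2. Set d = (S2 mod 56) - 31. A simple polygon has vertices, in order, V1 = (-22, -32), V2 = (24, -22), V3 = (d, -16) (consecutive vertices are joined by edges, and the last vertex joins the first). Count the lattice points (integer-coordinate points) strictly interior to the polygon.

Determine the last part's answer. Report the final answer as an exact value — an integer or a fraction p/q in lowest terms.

Step 1: total draws C(18,6) = 18564; complement C(10,6) = 210; favorable 18564 - 210 = 18354; P = 437/442; answer 437/442
Step 2: S1 = 437/442; threaded value p + q = 879; m = 5; remainder = value at the root: 4*(5)^3 + 3*(5)^2 + 3*(5)^1 - 7 = (500) + (75) + (15) + (-7) = 583; answer 583
Step 3: S2 = 583; d = -8; cross terms: (-22*-22 - 24*-32)=1252, (24*-16 - -8*-22)=-560, (-8*-32 - -22*-16)=-96; twice the area = |596| = 596; area = 298; boundary points = 2 + 2 + 2 = 6; strictly interior points = area - boundary/2 + 1 = 296; answer 296

296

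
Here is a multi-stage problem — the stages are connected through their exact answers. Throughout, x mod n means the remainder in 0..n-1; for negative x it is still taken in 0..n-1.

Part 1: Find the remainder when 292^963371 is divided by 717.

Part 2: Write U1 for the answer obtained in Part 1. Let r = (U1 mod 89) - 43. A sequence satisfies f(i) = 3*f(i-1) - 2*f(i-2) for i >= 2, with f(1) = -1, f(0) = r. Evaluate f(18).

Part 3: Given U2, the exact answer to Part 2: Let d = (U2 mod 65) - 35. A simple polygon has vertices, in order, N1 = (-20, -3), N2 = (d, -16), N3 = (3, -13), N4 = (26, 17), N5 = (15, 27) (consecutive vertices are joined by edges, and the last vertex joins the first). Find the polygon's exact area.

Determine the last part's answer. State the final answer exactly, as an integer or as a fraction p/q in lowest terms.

Part 1: squarings mod 717: 292^1=292, 292^2=658, 292^4=613, 292^8=61, 292^16=136, 292^32=571, 292^64=523, 292^128=352, 292^256=580, 292^512=127, 292^1024=355, 292^2048=550, 292^4096=643, 292^8192=457, 292^16384=202, 292^32768=652, 292^65536=640, 292^131072=193, 292^262144=682, 292^524288=508; 292^963371 = 292^1 * 292^2 * 292^8 * 292^32 * 292^256 * 292^512 * 292^4096 * 292^8192 * 292^32768 * 292^131072 * 292^262144 * 292^524288 = 265 (mod 717); answer 265
Part 2: U1 = 265; r = 44; f(2) = 3*(-1) - 2*(44) = -91; iterating: f(2)=-91, f(3)=-271, f(4)=-631, f(5)=-1351, f(6)=-2791, f(7)=-5671, f(8)=-11431, f(9)=-22951, f(10)=-45991, f(11)=-92071, f(12)=-184231, f(13)=-368551, f(14)=-737191, f(15)=-1474471, f(16)=-2949031, f(17)=-5898151, f(18)=-11796391; answer -11796391
Part 3: U2 = -11796391; d = -31; cross terms: (-20*-16 - -31*-3)=227, (-31*-13 - 3*-16)=451, (3*17 - 26*-13)=389, (26*27 - 15*17)=447, (15*-3 - -20*27)=495; twice the area = |2009| = 2009; area = 2009/2; answer 2009/2

2009/2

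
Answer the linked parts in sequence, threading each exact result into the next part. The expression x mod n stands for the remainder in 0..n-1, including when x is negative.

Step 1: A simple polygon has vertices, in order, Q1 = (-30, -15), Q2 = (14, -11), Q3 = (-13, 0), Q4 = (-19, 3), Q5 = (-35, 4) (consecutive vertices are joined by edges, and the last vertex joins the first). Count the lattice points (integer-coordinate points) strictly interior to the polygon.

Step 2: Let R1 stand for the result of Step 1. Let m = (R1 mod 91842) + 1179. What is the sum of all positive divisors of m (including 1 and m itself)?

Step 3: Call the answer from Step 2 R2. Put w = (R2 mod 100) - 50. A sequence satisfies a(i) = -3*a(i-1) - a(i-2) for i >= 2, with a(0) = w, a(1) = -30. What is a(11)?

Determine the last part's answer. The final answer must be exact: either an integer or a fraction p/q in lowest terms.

-869580

Step 1: cross terms: (-30*-11 - 14*-15)=540, (14*0 - -13*-11)=-143, (-13*3 - -19*0)=-39, (-19*4 - -35*3)=29, (-35*-15 - -30*4)=645; twice the area = |1032| = 1032; area = 516; boundary points = 4 + 1 + 3 + 1 + 1 = 10; strictly interior points = area - boundary/2 + 1 = 512; answer 512
Step 2: R1 = 512; m = 1691; 1691 = 19 * 89; sigma = (1 + 19) * (1 + 89) = 20 * 90 = 1800; answer 1800
Step 3: R2 = 1800; w = -50; a(2) = -3*(-30) - 1*(-50) = 140; iterating: a(2)=140, a(3)=-390, a(4)=1030, a(5)=-2700, a(6)=7070, a(7)=-18510, a(8)=48460, a(9)=-126870, a(10)=332150, a(11)=-869580; answer -869580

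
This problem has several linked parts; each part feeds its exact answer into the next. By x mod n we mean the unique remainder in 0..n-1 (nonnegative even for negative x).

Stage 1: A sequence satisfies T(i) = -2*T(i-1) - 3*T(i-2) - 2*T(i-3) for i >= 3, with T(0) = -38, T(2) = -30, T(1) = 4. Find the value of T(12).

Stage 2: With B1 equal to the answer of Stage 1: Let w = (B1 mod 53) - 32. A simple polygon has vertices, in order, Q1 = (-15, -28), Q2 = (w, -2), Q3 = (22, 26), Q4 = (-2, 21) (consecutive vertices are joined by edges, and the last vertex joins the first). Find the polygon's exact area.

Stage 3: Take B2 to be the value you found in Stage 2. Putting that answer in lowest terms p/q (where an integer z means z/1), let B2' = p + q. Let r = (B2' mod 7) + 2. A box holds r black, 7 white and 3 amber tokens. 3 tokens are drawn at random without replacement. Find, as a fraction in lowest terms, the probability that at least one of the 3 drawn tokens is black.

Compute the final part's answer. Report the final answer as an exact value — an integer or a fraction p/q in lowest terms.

Stage 1: T(3) = -2*(-30) - 3*(4) - 2*(-38) = 124; iterating: T(3)=124, T(4)=-166, T(5)=20, T(6)=210, T(7)=-148, T(8)=-374, T(9)=772, T(10)=-126, T(11)=-1316, T(12)=1466; answer 1466
Stage 2: B1 = 1466; w = 3; cross terms: (-15*-2 - 3*-28)=114, (3*26 - 22*-2)=122, (22*21 - -2*26)=514, (-2*-28 - -15*21)=371; twice the area = |1121| = 1121; area = 1121/2; answer 1121/2
Stage 3: B2 = 1121/2; threaded value p + q = 1123; r = 5; total draws C(15,3) = 455; complement C(10,3) = 120; favorable 455 - 120 = 335; P = 67/91; answer 67/91

67/91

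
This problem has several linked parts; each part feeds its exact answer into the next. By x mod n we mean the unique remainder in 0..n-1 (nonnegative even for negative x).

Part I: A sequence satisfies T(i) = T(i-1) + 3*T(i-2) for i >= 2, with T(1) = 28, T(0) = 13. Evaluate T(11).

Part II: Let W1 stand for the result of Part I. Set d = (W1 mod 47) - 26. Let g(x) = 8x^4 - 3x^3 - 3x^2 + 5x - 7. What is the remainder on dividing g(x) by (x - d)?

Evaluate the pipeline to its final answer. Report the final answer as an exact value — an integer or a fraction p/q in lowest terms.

1582196

Part I: T(2) = 1*(28) + 3*(13) = 67; iterating: T(2)=67, T(3)=151, T(4)=352, T(5)=805, T(6)=1861, T(7)=4276, T(8)=9859, T(9)=22687, T(10)=52264, T(11)=120325; answer 120325
Part II: W1 = 120325; d = -21; remainder = value at the root: 8*(-21)^4 - 3*(-21)^3 - 3*(-21)^2 + 5*(-21)^1 - 7 = (1555848) + (27783) + (-1323) + (-105) + (-7) = 1582196; answer 1582196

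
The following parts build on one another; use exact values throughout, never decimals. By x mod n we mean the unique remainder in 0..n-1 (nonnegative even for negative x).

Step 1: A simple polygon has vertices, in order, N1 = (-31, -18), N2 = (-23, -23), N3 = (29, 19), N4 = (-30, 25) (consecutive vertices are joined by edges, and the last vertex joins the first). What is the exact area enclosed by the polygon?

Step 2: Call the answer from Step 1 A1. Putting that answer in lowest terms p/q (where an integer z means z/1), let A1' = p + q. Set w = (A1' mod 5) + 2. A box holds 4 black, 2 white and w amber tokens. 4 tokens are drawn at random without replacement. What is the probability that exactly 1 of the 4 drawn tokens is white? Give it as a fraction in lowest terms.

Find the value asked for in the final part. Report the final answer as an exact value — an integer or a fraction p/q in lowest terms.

Step 1: cross terms: (-31*-23 - -23*-18)=299, (-23*19 - 29*-23)=230, (29*25 - -30*19)=1295, (-30*-18 - -31*25)=1315; twice the area = |3139| = 3139; area = 3139/2; answer 3139/2
Step 2: A1 = 3139/2; threaded value p + q = 3141; w = 3; total draws C(9,4) = 126; favorable C(2,1)*C(7,3) = 70; P = 5/9; answer 5/9

5/9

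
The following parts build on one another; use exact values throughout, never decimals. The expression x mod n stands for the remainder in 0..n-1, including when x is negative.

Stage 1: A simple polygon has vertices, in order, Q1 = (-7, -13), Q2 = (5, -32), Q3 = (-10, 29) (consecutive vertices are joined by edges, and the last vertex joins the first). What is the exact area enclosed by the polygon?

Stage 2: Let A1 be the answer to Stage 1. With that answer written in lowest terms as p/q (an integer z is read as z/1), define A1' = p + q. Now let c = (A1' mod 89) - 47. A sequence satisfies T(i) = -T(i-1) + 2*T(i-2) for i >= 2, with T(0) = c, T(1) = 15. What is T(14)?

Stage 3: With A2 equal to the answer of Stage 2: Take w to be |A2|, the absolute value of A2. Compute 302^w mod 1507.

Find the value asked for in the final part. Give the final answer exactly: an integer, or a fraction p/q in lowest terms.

Stage 1: cross terms: (-7*-32 - 5*-13)=289, (5*29 - -10*-32)=-175, (-10*-13 - -7*29)=333; twice the area = |447| = 447; area = 447/2; answer 447/2
Stage 2: A1 = 447/2; threaded value p + q = 449; c = -43; T(2) = -1*(15) + 2*(-43) = -101; iterating: T(2)=-101, T(3)=131, T(4)=-333, T(5)=595, T(6)=-1261, T(7)=2451, T(8)=-4973, T(9)=9875, T(10)=-19821, T(11)=39571, T(12)=-79213, T(13)=158355, T(14)=-316781; answer -316781
Stage 3: A2 = -316781; w = 316781; squarings mod 1507: 302^1=302, 302^2=784, 302^4=1307, 302^8=818, 302^16=16, 302^32=256, 302^64=735, 302^128=719, 302^256=60, 302^512=586, 302^1024=1307, 302^2048=818, 302^4096=16, 302^8192=256, 302^16384=735, 302^32768=719, 302^65536=60, 302^131072=586, 302^262144=1307; 302^316781 = 302^1 * 302^4 * 302^8 * 302^32 * 302^64 * 302^256 * 302^1024 * 302^4096 * 302^16384 * 302^32768 * 302^262144 = 379 (mod 1507); answer 379

379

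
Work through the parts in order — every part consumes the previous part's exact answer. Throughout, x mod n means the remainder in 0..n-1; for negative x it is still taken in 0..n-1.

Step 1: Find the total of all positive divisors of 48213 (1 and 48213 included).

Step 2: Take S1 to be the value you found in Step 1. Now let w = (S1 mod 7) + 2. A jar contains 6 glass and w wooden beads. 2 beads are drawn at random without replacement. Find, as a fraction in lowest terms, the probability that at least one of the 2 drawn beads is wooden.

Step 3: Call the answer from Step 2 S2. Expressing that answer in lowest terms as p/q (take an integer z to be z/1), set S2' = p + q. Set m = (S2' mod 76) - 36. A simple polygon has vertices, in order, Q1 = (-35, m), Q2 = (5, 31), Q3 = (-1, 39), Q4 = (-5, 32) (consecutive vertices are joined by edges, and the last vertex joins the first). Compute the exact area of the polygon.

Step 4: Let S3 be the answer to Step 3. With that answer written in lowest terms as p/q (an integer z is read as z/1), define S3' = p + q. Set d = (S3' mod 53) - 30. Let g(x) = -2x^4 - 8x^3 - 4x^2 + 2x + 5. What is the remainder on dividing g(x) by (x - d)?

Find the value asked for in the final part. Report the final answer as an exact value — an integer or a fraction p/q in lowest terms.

-403

Step 1: 48213 = 3^2 * 11 * 487; sigma = (1 + 3 + 9) * (1 + 11) * (1 + 487) = 13 * 12 * 488 = 76128; answer 76128
Step 2: S1 = 76128; w = 5; total draws C(11,2) = 55; complement C(6,2) = 15; favorable 55 - 15 = 40; P = 8/11; answer 8/11
Step 3: S2 = 8/11; threaded value p + q = 19; m = -17; cross terms: (-35*31 - 5*-17)=-1000, (5*39 - -1*31)=226, (-1*32 - -5*39)=163, (-5*-17 - -35*32)=1205; twice the area = |594| = 594; area = 297; answer 297
Step 4: S3 = 297; threaded value p + q = 298; d = 3; remainder = value at the root: -2*(3)^4 - 8*(3)^3 - 4*(3)^2 + 2*(3)^1 + 5 = (-162) + (-216) + (-36) + (6) + (5) = -403; answer -403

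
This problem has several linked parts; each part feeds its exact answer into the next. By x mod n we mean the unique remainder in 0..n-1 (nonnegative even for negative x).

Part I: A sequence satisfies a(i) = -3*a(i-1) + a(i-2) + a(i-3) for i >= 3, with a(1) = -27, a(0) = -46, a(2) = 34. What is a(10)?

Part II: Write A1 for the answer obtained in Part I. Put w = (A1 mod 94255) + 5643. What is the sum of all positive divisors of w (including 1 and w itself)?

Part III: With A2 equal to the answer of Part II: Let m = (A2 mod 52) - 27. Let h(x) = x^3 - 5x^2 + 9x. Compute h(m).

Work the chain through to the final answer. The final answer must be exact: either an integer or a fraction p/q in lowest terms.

-651

Part I: a(3) = -3*(34) + 1*(-27) + 1*(-46) = -175; iterating: a(3)=-175, a(4)=532, a(5)=-1737, a(6)=5568, a(7)=-17909, a(8)=57558, a(9)=-185015, a(10)=594694; answer 594694
Part II: A1 = 594694; w = 34807; 34807 is prime, so its only divisors are 1 and 34807; sigma = 1 + 34807 = 34808; answer 34808
Part III: A2 = 34808; m = -7; 1*(-7)^3 - 5*(-7)^2 + 9*(-7)^1 = (-343) + (-245) + (-63) = -651; answer -651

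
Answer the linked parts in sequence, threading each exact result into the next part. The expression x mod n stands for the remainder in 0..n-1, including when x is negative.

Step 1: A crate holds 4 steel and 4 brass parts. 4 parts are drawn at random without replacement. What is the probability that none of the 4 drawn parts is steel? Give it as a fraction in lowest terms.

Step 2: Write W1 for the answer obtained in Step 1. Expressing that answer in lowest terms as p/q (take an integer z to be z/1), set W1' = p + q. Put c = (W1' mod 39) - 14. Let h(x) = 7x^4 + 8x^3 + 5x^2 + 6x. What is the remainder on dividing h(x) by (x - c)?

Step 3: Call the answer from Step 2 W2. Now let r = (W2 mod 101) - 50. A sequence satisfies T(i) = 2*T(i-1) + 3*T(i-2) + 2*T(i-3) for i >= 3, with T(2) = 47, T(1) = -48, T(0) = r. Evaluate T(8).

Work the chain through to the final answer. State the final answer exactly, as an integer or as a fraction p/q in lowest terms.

Step 1: total draws C(8,4) = 70; favorable C(4,4) = 1; P = 1/70; answer 1/70
Step 2: W1 = 1/70; threaded value p + q = 71; c = 18; remainder = value at the root: 7*(18)^4 + 8*(18)^3 + 5*(18)^2 + 6*(18)^1 = (734832) + (46656) + (1620) + (108) = 783216; answer 783216
Step 3: W2 = 783216; r = 12; T(3) = 2*(47) + 3*(-48) + 2*(12) = -26; iterating: T(3)=-26, T(4)=-7, T(5)=2, T(6)=-69, T(7)=-146, T(8)=-495; answer -495

-495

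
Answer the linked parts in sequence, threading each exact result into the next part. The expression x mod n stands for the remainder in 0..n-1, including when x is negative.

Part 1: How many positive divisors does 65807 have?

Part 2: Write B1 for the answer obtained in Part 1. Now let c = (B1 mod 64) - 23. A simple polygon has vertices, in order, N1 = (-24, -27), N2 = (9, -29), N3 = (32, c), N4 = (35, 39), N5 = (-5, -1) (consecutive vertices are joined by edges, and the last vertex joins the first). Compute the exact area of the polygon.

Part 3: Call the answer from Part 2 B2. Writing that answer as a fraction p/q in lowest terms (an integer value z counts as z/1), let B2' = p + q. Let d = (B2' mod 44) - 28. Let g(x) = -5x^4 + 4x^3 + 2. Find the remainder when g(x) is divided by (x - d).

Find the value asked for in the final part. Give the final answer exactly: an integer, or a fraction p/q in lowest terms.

Part 1: 65807 = 7^2 * 17 * 79; number of divisors = (2+1) * (1+1) * (1+1) = 12; answer 12
Part 2: B1 = 12; c = -11; cross terms: (-24*-29 - 9*-27)=939, (9*-11 - 32*-29)=829, (32*39 - 35*-11)=1633, (35*-1 - -5*39)=160, (-5*-27 - -24*-1)=111; twice the area = |3672| = 3672; area = 1836; answer 1836
Part 3: B2 = 1836; threaded value p + q = 1837; d = 5; remainder = value at the root: -5*(5)^4 + 4*(5)^3 + 2 = (-3125) + (500) + (2) = -2623; answer -2623

-2623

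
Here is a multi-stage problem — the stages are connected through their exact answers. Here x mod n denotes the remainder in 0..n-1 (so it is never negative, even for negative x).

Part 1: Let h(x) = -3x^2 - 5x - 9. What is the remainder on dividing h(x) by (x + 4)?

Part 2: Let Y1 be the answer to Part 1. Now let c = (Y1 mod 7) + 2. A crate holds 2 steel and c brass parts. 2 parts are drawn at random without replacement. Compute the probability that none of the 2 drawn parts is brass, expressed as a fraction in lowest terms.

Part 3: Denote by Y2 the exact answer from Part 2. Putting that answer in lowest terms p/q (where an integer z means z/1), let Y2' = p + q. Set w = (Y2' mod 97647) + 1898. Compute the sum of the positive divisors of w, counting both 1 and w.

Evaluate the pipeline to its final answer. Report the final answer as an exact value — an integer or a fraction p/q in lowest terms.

Part 1: remainder = value at the root: -3*(-4)^2 - 5*(-4)^1 - 9 = (-48) + (20) + (-9) = -37; answer -37
Part 2: Y1 = -37; c = 7; total draws C(9,2) = 36; favorable C(2,2) = 1; P = 1/36; answer 1/36
Part 3: Y2 = 1/36; threaded value p + q = 37; w = 1935; 1935 = 3^2 * 5 * 43; sigma = (1 + 3 + 9) * (1 + 5) * (1 + 43) = 13 * 6 * 44 = 3432; answer 3432

3432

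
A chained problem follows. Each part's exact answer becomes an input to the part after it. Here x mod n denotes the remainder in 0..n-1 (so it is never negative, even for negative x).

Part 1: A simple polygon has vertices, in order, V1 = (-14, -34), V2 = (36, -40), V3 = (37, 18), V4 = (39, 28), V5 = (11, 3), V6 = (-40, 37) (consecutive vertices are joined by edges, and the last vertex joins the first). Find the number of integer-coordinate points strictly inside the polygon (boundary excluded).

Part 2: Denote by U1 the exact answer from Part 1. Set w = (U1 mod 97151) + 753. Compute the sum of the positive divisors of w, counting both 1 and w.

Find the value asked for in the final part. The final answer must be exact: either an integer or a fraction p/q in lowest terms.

9296

Part 1: cross terms: (-14*-40 - 36*-34)=1784, (36*18 - 37*-40)=2128, (37*28 - 39*18)=334, (39*3 - 11*28)=-191, (11*37 - -40*3)=527, (-40*-34 - -14*37)=1878; twice the area = |6460| = 6460; area = 3230; boundary points = 2 + 1 + 2 + 1 + 17 + 1 = 24; strictly interior points = area - boundary/2 + 1 = 3219; answer 3219
Part 2: U1 = 3219; w = 3972; 3972 = 2^2 * 3 * 331; sigma = (1 + 2 + 4) * (1 + 3) * (1 + 331) = 7 * 4 * 332 = 9296; answer 9296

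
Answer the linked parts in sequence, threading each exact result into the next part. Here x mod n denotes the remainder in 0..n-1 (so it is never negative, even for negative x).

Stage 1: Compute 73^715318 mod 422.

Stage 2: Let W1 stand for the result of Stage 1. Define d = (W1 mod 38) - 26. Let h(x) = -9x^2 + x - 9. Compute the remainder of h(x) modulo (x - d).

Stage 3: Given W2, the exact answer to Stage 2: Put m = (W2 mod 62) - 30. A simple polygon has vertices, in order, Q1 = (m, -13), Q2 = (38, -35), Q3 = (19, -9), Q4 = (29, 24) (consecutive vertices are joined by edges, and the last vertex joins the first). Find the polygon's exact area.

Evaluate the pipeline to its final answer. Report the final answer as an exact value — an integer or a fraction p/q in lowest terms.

277

Stage 1: squarings mod 422: 73^1=73, 73^2=265, 73^4=173, 73^8=389, 73^16=245, 73^32=101, 73^64=73, 73^128=265, 73^256=173, 73^512=389, 73^1024=245, 73^2048=101, 73^4096=73, 73^8192=265, 73^16384=173, 73^32768=389, 73^65536=245, 73^131072=101, 73^262144=73, 73^524288=265; 73^715318 = 73^2 * 73^4 * 73^16 * 73^32 * 73^512 * 73^2048 * 73^8192 * 73^16384 * 73^32768 * 73^131072 * 73^524288 = 245 (mod 422); answer 245
Stage 2: W1 = 245; d = -9; remainder = value at the root: -9*(-9)^2 + 1*(-9)^1 - 9 = (-729) + (-9) + (-9) = -747; answer -747
Stage 3: W2 = -747; m = 29; cross terms: (29*-35 - 38*-13)=-521, (38*-9 - 19*-35)=323, (19*24 - 29*-9)=717, (29*-13 - 29*24)=-1073; twice the area = |-554| = 554; area = 277; answer 277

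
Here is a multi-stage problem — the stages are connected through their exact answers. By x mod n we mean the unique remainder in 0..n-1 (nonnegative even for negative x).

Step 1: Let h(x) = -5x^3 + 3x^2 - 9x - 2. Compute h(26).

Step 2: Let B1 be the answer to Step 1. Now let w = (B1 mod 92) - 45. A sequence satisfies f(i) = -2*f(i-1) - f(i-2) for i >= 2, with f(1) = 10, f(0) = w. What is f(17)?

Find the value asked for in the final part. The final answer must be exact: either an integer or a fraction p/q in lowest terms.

Step 1: -5*(26)^3 + 3*(26)^2 - 9*(26)^1 - 2 = (-87880) + (2028) + (-234) + (-2) = -86088; answer -86088
Step 2: B1 = -86088; w = -21; f(2) = -2*(10) - 1*(-21) = 1; iterating: f(2)=1, f(3)=-12, f(4)=23, f(5)=-34, f(6)=45, f(7)=-56, f(8)=67, f(9)=-78, f(10)=89, f(11)=-100, f(12)=111, f(13)=-122, f(14)=133, f(15)=-144, f(16)=155, f(17)=-166; answer -166

-166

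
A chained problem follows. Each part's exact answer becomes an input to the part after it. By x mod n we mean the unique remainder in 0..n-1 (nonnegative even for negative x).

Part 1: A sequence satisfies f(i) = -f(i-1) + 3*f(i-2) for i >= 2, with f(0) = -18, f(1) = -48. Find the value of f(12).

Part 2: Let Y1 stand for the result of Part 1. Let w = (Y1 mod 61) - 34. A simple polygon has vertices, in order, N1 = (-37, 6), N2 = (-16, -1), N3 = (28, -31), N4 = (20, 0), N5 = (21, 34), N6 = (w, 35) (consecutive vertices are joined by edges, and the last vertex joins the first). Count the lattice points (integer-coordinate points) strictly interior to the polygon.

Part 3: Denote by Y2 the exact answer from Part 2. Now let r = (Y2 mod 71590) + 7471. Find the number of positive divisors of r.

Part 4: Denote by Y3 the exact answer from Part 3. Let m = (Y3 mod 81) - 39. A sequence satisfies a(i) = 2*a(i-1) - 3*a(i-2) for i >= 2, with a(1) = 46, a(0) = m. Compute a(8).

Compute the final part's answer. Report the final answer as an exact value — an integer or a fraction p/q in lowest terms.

Part 1: f(2) = -1*(-48) + 3*(-18) = -6; iterating: f(2)=-6, f(3)=-138, f(4)=120, f(5)=-534, f(6)=894, f(7)=-2496, f(8)=5178, f(9)=-12666, f(10)=28200, f(11)=-66198, f(12)=150798; answer 150798
Part 2: Y1 = 150798; w = -28; cross terms: (-37*-1 - -16*6)=133, (-16*-31 - 28*-1)=524, (28*0 - 20*-31)=620, (20*34 - 21*0)=680, (21*35 - -28*34)=1687, (-28*6 - -37*35)=1127; twice the area = |4771| = 4771; area = 4771/2; boundary points = 7 + 2 + 1 + 1 + 1 + 1 = 13; strictly interior points = area - boundary/2 + 1 = 2380; answer 2380
Part 3: Y2 = 2380; r = 9851; 9851 is prime, so its only divisors are 1 and 9851; count = 2; answer 2
Part 4: Y3 = 2; m = -37; a(2) = 2*(46) - 3*(-37) = 203; iterating: a(2)=203, a(3)=268, a(4)=-73, a(5)=-950, a(6)=-1681, a(7)=-512, a(8)=4019; answer 4019

4019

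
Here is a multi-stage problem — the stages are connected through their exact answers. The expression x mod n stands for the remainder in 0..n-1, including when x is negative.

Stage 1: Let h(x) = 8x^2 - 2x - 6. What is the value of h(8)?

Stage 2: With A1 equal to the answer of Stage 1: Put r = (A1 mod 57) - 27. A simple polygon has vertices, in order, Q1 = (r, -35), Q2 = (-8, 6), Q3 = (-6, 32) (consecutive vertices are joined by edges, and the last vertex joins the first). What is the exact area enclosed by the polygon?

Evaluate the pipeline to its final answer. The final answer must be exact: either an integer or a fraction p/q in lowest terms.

Stage 1: 8*(8)^2 - 2*(8)^1 - 6 = (512) + (-16) + (-6) = 490; answer 490
Stage 2: A1 = 490; r = 7; cross terms: (7*6 - -8*-35)=-238, (-8*32 - -6*6)=-220, (-6*-35 - 7*32)=-14; twice the area = |-472| = 472; area = 236; answer 236

236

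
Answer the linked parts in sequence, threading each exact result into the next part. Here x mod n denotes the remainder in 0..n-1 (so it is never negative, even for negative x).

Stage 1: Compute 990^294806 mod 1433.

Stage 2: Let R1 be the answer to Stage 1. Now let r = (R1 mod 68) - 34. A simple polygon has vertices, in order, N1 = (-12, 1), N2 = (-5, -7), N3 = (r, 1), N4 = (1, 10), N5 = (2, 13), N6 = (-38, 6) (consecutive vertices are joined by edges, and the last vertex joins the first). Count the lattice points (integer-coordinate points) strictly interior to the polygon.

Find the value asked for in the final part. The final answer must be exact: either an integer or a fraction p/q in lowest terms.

323

Stage 1: squarings mod 1433: 990^1=990, 990^2=1361, 990^4=885, 990^8=807, 990^16=667, 990^32=659, 990^64=82, 990^128=992, 990^256=1026, 990^512=854, 990^1024=1352, 990^2048=829, 990^4096=834, 990^8192=551, 990^16384=1238, 990^32768=767, 990^65536=759, 990^131072=15, 990^262144=225; 990^294806 = 990^2 * 990^4 * 990^16 * 990^128 * 990^256 * 990^512 * 990^1024 * 990^2048 * 990^4096 * 990^8192 * 990^16384 * 990^262144 = 36 (mod 1433); answer 36
Stage 2: R1 = 36; r = 2; cross terms: (-12*-7 - -5*1)=89, (-5*1 - 2*-7)=9, (2*10 - 1*1)=19, (1*13 - 2*10)=-7, (2*6 - -38*13)=506, (-38*1 - -12*6)=34; twice the area = |650| = 650; area = 325; boundary points = 1 + 1 + 1 + 1 + 1 + 1 = 6; strictly interior points = area - boundary/2 + 1 = 323; answer 323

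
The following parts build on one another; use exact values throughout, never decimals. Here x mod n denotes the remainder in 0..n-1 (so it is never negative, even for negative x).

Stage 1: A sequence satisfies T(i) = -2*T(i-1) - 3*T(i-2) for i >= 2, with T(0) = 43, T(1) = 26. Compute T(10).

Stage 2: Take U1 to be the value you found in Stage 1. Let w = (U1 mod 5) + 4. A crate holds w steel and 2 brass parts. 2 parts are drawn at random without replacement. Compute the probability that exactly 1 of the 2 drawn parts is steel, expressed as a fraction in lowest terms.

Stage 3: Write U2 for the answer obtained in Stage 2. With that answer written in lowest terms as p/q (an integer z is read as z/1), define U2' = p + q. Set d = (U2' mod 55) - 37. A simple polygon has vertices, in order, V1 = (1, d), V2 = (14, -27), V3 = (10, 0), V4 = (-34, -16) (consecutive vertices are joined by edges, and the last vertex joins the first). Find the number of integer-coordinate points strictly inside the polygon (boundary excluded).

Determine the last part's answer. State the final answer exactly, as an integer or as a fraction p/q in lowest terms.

Stage 1: T(2) = -2*(26) - 3*(43) = -181; iterating: T(2)=-181, T(3)=284, T(4)=-25, T(5)=-802, T(6)=1679, T(7)=-952, T(8)=-3133, T(9)=9122, T(10)=-8845; answer -8845
Stage 2: U1 = -8845; w = 4; total draws C(6,2) = 15; favorable C(4,1)*C(2,1) = 8; P = 8/15; answer 8/15
Stage 3: U2 = 8/15; threaded value p + q = 23; d = -14; cross terms: (1*-27 - 14*-14)=169, (14*0 - 10*-27)=270, (10*-16 - -34*0)=-160, (-34*-14 - 1*-16)=492; twice the area = |771| = 771; area = 771/2; boundary points = 13 + 1 + 4 + 1 = 19; strictly interior points = area - boundary/2 + 1 = 377; answer 377

377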